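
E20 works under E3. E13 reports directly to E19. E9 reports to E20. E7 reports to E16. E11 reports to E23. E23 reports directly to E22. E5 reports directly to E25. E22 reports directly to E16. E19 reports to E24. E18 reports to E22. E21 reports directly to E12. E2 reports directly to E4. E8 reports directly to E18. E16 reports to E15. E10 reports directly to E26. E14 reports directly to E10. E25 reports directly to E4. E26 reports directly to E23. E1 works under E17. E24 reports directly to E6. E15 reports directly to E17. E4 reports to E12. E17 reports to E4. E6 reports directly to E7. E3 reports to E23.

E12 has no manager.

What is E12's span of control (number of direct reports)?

E12 directly manages E4, E21. That is 2 direct reports.

2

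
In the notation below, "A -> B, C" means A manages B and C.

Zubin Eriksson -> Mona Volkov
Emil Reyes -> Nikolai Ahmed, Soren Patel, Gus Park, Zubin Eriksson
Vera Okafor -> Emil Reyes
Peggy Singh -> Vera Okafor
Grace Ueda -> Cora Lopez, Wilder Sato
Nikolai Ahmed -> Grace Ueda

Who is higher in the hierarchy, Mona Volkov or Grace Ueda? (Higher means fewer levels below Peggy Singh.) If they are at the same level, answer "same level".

same level

Both Mona Volkov and Grace Ueda are 4 levels below Peggy Singh.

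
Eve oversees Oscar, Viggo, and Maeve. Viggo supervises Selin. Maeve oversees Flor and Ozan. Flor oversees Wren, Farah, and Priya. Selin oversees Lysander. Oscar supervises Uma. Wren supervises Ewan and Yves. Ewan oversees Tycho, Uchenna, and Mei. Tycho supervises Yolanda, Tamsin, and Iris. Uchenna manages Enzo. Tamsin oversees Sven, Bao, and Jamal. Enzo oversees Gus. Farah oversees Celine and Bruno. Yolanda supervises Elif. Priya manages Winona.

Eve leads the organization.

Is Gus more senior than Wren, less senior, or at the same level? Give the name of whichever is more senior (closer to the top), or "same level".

Wren

Gus is 7 levels below Eve; Wren is 3. Wren is higher.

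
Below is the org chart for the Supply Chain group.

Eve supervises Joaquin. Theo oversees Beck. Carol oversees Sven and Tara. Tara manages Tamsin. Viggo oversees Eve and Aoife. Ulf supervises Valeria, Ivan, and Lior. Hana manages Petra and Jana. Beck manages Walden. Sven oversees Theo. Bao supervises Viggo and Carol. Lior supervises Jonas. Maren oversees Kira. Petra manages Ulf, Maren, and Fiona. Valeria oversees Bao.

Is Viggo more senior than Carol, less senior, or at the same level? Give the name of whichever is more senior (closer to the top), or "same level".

same level

Both Viggo and Carol are 5 levels below Hana.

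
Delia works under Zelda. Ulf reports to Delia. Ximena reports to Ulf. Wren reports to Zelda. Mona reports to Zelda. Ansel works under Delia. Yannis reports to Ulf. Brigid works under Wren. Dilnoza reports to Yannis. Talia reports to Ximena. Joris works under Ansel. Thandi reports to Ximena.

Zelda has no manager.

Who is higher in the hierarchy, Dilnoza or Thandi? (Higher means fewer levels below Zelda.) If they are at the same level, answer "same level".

Both Dilnoza and Thandi are 4 levels below Zelda.

same level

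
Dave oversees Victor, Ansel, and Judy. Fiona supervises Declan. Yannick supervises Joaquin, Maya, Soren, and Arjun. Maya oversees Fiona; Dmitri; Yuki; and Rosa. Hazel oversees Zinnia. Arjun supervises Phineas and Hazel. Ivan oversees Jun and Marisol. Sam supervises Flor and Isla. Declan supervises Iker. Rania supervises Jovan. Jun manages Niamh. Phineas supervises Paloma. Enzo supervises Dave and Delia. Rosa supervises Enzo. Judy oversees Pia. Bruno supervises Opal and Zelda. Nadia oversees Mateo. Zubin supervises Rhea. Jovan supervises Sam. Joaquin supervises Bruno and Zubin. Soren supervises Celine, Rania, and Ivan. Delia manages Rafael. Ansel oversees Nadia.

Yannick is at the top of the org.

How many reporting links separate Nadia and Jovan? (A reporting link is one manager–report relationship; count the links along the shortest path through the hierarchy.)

9

Nadia is 6 levels below Yannick, and Jovan is 3 levels below Yannick (their lowest common manager). The shortest path runs up from Nadia to Yannick and back down to Jovan: 6 + 3 = 9 links.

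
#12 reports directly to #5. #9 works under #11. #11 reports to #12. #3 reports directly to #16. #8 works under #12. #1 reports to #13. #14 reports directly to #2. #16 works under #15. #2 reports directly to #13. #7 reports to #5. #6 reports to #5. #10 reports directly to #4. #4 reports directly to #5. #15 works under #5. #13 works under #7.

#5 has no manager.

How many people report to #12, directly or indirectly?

3

#12 directly manages #11, #8. Under #11: #9 (1). #8 has no reports. So #12's organization is 2 direct reports plus everyone under them: 2 + 1 = 3.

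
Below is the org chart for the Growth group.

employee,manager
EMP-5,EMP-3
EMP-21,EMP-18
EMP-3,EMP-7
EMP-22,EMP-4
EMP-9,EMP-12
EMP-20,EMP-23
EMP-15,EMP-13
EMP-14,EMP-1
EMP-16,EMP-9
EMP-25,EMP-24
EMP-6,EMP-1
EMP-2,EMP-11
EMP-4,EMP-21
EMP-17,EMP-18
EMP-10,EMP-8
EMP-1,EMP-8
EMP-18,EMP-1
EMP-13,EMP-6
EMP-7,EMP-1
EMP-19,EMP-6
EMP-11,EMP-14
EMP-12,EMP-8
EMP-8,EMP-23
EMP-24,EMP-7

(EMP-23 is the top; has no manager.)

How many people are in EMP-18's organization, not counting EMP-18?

4

EMP-18 directly manages EMP-21, EMP-17. Under EMP-21: EMP-4, EMP-22 (2). EMP-17 has no reports. So EMP-18's organization is 2 direct reports plus everyone under them: 3 + 1 = 4.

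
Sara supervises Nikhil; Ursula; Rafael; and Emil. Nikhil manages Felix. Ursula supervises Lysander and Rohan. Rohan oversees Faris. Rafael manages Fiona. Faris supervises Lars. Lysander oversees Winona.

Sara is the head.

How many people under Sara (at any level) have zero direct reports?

The people in Sara's organization with no one reporting to them are Emil, Fiona, Winona, Lars, Felix. That is 5.

5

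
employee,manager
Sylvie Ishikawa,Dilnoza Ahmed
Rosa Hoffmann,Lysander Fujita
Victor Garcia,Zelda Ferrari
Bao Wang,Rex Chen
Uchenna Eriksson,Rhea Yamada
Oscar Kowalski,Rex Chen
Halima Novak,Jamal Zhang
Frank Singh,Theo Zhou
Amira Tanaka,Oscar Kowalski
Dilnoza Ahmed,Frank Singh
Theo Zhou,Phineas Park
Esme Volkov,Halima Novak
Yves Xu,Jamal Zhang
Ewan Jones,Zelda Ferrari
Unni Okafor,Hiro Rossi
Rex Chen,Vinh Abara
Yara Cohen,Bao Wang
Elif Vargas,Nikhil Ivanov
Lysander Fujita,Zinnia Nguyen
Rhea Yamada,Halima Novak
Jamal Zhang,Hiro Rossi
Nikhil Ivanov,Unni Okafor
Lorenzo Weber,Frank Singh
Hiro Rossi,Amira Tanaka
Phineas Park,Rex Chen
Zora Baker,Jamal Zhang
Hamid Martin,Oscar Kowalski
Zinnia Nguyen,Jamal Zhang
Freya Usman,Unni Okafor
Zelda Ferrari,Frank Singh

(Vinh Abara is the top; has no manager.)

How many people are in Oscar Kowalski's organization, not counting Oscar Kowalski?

Oscar Kowalski directly manages Amira Tanaka, Hamid Martin. Under Amira Tanaka: Hiro Rossi, Jamal Zhang, Halima Novak, Esme Volkov, Rhea Yamada, Uchenna Eriksson, Zinnia Nguyen, Lysander Fujita, Rosa Hoffmann, Zora Baker, Yves Xu, Unni Okafor, Freya Usman, Nikhil Ivanov, Elif Vargas (15). Hamid Martin has no reports. So Oscar Kowalski's organization is 2 direct reports plus everyone under them: 16 + 1 = 17.

17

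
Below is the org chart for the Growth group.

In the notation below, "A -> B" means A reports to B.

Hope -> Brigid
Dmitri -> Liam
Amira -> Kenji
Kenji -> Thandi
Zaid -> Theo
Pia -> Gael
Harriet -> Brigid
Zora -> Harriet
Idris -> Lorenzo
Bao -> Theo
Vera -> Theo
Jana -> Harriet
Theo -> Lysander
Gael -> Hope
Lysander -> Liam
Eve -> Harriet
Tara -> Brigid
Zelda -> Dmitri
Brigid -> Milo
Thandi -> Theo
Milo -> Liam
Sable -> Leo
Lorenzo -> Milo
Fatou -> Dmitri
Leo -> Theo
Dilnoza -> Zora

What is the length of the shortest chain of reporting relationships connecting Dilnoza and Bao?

8

Dilnoza is 5 levels below Liam, and Bao is 3 levels below Liam (their lowest common manager). The shortest path runs up from Dilnoza to Liam and back down to Bao: 5 + 3 = 8 links.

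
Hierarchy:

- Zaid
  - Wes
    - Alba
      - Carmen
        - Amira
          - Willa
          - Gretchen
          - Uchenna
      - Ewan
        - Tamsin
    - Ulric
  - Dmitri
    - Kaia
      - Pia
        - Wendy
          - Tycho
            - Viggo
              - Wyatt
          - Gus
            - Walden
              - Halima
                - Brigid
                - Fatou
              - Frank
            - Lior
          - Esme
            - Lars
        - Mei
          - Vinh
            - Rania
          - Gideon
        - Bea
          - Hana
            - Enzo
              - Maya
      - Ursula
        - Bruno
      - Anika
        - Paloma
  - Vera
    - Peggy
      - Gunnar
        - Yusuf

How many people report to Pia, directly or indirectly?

21

Pia directly manages Wendy, Mei, Bea. Under Wendy: Esme, Lars, Gus, Lior, Walden, Frank, Halima, Fatou, Brigid, Tycho, Viggo, Wyatt (12). Under Mei: Gideon, Vinh, Rania (3). Under Bea: Hana, Enzo, Maya (3). So Pia's organization is 3 direct reports plus everyone under them: 13 + 4 + 4 = 21.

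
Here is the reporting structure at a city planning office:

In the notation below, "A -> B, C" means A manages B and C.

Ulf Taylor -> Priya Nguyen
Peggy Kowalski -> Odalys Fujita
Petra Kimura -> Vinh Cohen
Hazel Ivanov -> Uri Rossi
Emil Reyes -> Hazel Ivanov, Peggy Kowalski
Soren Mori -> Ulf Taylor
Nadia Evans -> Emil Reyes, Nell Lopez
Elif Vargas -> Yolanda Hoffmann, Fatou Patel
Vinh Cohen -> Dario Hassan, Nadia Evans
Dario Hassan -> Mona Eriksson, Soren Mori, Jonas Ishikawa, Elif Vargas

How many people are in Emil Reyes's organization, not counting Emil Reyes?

Emil Reyes directly manages Hazel Ivanov, Peggy Kowalski. Under Hazel Ivanov: Uri Rossi (1). Under Peggy Kowalski: Odalys Fujita (1). So Emil Reyes's organization is 2 direct reports plus everyone under them: 2 + 2 = 4.

4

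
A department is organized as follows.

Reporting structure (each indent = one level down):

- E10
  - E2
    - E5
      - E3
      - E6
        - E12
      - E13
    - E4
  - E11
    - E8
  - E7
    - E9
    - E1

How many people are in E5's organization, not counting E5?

E5 directly manages E3, E6, E13. E3 has no reports. Under E6: E12 (1). E13 has no reports. So E5's organization is 3 direct reports plus everyone under them: 1 + 2 + 1 = 4.

4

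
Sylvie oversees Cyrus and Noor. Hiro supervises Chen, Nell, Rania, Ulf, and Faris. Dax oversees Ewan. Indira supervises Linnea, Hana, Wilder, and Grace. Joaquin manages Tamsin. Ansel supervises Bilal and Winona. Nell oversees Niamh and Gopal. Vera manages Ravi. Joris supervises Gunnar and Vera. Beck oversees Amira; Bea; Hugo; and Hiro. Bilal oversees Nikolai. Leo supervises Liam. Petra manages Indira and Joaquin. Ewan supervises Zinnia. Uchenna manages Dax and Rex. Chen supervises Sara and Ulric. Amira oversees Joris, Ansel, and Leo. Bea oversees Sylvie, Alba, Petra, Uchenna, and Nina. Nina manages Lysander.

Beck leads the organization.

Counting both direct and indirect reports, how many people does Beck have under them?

42

Beck directly manages Bea, Hiro, Amira, Hugo. Under Bea: Alba, Sylvie, Noor, Cyrus, Nina, Lysander, Petra, Joaquin, Tamsin, Indira, Grace, Wilder, Hana, Linnea, Uchenna, Rex, Dax, Ewan, Zinnia (19). Under Hiro: Faris, Ulf, Rania, Nell, Gopal, Niamh, Chen, Sara, Ulric (9). Under Amira: Leo, Liam, Ansel, Winona, Bilal, Nikolai, Joris, Gunnar, Vera, Ravi (10). Hugo has no reports. So Beck's organization is 4 direct reports plus everyone under them: 20 + 10 + 11 + 1 = 42.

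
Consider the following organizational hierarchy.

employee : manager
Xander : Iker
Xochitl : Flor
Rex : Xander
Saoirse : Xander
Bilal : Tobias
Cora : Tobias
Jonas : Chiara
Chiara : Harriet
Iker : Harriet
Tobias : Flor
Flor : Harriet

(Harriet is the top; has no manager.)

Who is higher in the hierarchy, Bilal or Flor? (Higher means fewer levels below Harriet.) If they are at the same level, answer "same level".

Flor

Bilal is 3 levels below Harriet; Flor is 1. Flor is higher.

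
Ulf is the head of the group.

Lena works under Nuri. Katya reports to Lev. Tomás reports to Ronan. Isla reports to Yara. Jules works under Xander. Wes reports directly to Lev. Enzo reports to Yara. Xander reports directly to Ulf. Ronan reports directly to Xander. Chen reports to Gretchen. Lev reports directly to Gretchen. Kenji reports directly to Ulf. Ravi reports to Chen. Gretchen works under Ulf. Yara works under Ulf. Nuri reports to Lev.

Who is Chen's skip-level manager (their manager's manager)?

Ulf

Chen reports to Gretchen, and Gretchen reports to Ulf. So Chen's skip-level manager is Ulf.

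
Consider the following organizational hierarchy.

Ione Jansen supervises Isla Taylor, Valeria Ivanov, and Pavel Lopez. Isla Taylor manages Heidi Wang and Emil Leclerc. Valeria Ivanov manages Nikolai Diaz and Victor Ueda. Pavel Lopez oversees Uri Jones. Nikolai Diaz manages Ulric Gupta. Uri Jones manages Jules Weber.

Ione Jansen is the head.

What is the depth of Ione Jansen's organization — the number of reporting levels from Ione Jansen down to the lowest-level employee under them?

3

The longest chain under Ione Jansen runs Ione Jansen → Pavel Lopez → Uri Jones → Jules Weber, which is 3 levels below Ione Jansen.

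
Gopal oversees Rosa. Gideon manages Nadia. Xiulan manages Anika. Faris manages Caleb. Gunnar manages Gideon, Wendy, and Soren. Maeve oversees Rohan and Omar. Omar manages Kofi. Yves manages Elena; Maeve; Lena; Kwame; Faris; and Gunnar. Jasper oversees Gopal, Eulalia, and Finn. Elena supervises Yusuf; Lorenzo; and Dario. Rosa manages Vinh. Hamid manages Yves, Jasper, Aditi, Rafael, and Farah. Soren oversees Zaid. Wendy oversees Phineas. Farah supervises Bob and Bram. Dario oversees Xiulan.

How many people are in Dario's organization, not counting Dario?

2

Dario directly manages Xiulan. Under Xiulan: Anika (1). That's 2 in total.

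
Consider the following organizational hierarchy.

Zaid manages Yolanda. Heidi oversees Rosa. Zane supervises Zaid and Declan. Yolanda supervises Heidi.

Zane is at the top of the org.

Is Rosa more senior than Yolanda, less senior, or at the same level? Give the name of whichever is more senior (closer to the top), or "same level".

Yolanda

Rosa is 4 levels below Zane; Yolanda is 2. Yolanda is higher.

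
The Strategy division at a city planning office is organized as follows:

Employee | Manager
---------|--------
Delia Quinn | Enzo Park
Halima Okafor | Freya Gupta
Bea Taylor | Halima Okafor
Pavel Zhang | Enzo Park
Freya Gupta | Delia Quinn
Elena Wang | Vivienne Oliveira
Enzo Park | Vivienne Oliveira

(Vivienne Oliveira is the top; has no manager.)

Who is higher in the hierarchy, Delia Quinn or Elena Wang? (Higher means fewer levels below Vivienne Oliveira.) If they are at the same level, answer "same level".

Delia Quinn is 2 levels below Vivienne Oliveira; Elena Wang is 1. Elena Wang is higher.

Elena Wang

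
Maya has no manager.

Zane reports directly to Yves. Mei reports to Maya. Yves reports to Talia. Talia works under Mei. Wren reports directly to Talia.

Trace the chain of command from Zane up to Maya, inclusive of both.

Zane -> Yves -> Talia -> Mei -> Maya

Zane reports to Yves. Yves reports to Talia. Talia reports to Mei. Mei reports to Maya. Maya is at the top.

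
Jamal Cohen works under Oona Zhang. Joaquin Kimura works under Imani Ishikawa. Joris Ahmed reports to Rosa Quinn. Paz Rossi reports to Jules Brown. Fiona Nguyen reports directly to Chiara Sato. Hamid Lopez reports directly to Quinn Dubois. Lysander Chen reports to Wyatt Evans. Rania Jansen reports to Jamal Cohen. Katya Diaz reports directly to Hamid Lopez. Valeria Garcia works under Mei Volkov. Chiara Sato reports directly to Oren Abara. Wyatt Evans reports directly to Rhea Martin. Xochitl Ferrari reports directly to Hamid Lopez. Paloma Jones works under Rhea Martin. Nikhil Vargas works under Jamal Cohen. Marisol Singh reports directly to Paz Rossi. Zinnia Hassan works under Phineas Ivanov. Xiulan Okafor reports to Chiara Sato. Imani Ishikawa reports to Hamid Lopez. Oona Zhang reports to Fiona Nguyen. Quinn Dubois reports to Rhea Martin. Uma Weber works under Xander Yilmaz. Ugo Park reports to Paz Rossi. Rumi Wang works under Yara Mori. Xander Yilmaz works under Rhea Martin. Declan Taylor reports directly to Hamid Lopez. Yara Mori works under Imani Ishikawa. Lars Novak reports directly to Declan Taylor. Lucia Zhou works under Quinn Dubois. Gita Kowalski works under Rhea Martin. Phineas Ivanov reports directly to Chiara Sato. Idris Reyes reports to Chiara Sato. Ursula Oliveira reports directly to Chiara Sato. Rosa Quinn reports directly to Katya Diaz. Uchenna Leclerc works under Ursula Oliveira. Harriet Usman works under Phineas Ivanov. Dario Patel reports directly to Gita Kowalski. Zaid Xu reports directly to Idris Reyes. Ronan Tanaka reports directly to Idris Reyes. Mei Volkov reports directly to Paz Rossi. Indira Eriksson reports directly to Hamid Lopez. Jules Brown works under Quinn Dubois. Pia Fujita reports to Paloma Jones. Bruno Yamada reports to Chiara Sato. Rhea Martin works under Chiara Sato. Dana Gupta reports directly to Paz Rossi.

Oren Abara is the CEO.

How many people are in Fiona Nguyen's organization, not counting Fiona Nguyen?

Fiona Nguyen directly manages Oona Zhang. Under Oona Zhang: Jamal Cohen, Nikhil Vargas, Rania Jansen (3). That's 4 in total.

4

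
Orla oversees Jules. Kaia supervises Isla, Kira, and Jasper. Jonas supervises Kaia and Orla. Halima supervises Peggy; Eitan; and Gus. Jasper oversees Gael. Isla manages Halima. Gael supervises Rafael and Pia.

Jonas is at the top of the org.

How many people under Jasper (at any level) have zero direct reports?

The people in Jasper's organization with no one reporting to them are Rafael, Pia. That is 2.

2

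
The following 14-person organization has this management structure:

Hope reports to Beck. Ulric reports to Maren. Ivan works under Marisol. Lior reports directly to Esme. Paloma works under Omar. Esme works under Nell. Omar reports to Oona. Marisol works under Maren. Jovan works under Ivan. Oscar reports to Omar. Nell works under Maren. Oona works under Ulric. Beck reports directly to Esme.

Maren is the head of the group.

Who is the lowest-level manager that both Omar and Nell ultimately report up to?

Maren

Omar's chain of managers is Oona, Ulric, Maren. Nell's chain of managers is Maren. The first manager that appears in both chains is Maren.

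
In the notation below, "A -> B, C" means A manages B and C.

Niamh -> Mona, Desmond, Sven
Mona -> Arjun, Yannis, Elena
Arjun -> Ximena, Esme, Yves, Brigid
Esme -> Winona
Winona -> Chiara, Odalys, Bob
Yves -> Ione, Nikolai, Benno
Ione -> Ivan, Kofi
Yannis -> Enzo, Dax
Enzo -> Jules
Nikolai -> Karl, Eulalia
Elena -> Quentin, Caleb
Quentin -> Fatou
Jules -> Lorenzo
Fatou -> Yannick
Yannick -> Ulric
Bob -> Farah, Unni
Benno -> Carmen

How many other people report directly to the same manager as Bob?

2

Bob reports to Winona. Winona's other direct reports are Chiara, Odalys — 2 peers.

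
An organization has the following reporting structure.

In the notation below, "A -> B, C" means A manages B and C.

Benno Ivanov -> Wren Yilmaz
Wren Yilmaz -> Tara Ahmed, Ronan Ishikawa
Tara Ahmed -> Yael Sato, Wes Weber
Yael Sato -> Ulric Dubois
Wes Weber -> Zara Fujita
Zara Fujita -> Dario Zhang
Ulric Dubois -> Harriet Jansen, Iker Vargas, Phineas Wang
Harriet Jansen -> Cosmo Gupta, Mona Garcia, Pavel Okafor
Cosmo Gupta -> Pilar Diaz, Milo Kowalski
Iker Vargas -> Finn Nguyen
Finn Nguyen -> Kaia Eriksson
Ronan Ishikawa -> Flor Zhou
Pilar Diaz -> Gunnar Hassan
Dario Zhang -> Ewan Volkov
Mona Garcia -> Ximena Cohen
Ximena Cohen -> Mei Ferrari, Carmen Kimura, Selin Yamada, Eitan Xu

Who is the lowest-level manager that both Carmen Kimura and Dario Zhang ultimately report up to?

Carmen Kimura's chain of managers is Ximena Cohen, Mona Garcia, Harriet Jansen, Ulric Dubois, Yael Sato, Tara Ahmed, Wren Yilmaz, Benno Ivanov. Dario Zhang's chain of managers is Zara Fujita, Wes Weber, Tara Ahmed, Wren Yilmaz, Benno Ivanov. The first manager that appears in both chains is Tara Ahmed.

Tara Ahmed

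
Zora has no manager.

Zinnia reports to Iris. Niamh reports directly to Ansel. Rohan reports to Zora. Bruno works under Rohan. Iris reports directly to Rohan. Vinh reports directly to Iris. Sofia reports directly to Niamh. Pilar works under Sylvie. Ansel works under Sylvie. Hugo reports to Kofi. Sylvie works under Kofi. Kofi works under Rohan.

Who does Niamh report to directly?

Ansel

Niamh reports directly to Ansel.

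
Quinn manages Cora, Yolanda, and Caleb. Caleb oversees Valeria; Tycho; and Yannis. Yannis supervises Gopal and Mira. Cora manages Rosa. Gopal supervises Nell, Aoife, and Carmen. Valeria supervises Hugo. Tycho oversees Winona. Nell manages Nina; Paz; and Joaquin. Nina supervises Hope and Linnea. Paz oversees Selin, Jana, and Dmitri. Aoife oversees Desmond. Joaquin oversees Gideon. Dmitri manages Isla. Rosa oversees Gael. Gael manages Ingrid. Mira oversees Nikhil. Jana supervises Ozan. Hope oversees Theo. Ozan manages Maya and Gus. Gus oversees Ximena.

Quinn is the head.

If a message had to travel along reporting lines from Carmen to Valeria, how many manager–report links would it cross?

4

Carmen is 3 levels below Caleb, and Valeria is 1 level below Caleb (their lowest common manager). The shortest path runs up from Carmen to Caleb and back down to Valeria: 3 + 1 = 4 links.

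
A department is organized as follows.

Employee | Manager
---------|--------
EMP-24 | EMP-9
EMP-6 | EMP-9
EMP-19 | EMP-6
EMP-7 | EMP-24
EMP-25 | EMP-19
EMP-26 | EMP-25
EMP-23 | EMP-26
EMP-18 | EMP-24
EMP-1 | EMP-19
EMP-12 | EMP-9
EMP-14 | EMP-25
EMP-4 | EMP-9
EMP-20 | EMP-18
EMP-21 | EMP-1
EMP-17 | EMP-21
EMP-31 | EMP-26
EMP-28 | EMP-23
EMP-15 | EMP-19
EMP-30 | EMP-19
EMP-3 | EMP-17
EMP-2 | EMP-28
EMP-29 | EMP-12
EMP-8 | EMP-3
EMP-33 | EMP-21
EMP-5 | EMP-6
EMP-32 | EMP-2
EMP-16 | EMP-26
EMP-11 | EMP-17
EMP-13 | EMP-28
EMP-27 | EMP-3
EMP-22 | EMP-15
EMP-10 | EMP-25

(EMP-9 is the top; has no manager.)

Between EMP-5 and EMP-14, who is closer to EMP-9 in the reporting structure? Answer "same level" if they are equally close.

EMP-5 is 2 levels below EMP-9; EMP-14 is 4. EMP-5 is higher.

EMP-5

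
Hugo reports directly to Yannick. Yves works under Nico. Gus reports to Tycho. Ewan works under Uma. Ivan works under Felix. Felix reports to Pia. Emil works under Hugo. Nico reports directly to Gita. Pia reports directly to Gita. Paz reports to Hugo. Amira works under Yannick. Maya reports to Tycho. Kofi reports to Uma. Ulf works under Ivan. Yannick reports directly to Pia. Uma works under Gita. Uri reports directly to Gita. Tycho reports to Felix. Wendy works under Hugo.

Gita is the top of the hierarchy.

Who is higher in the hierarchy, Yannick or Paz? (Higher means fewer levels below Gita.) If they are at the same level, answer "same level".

Yannick

Yannick is 2 levels below Gita; Paz is 4. Yannick is higher.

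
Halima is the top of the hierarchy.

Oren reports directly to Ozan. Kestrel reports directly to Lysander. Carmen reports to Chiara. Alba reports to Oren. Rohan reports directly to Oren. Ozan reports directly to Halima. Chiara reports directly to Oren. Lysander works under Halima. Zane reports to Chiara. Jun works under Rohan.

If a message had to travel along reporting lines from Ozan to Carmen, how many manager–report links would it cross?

Carmen is in Ozan's organization: the chain from Carmen up to Ozan is Carmen → Chiara → Oren → Ozan, which is 3 links.

3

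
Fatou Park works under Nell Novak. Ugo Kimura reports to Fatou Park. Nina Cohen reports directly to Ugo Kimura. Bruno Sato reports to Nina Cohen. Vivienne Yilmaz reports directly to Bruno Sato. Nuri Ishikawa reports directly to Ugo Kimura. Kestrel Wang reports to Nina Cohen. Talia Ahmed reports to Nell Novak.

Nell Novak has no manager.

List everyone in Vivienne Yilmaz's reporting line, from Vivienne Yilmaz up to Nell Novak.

Vivienne Yilmaz reports to Bruno Sato. Bruno Sato reports to Nina Cohen. Nina Cohen reports to Ugo Kimura. Ugo Kimura reports to Fatou Park. Fatou Park reports to Nell Novak. Nell Novak is at the top.

Vivienne Yilmaz -> Bruno Sato -> Nina Cohen -> Ugo Kimura -> Fatou Park -> Nell Novak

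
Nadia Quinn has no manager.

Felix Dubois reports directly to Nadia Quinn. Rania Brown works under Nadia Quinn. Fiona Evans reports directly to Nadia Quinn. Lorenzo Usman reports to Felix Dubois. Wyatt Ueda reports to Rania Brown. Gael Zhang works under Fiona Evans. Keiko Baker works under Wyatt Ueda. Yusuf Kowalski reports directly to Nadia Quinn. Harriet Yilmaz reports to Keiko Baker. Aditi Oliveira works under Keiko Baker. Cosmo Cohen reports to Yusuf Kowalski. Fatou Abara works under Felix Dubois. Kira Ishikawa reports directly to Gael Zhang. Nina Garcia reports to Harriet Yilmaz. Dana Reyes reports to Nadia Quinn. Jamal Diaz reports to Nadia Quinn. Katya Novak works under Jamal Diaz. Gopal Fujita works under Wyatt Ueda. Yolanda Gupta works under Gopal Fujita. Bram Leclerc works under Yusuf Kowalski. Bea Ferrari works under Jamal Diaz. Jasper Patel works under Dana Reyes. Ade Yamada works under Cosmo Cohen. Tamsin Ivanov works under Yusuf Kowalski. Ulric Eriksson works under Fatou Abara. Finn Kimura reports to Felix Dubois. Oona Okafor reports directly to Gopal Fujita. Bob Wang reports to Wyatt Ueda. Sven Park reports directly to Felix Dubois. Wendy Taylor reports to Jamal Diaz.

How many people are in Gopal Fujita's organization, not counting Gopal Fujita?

Gopal Fujita directly manages Yolanda Gupta, Oona Okafor. Yolanda Gupta has no reports. Oona Okafor has no reports. So Gopal Fujita's organization is 2 direct reports plus everyone under them: 1 + 1 = 2.

2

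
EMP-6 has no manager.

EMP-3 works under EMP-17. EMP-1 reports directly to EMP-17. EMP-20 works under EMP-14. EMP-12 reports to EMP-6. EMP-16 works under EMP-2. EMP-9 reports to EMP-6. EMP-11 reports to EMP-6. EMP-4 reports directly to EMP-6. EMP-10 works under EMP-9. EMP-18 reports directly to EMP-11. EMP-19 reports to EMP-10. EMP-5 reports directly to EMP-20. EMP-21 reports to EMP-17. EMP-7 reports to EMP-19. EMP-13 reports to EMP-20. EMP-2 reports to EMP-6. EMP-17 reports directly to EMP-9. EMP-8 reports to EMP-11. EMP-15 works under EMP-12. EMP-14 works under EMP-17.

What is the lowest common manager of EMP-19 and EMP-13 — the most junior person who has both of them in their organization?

EMP-9

EMP-19's chain of managers is EMP-10, EMP-9, EMP-6. EMP-13's chain of managers is EMP-20, EMP-14, EMP-17, EMP-9, EMP-6. The first manager that appears in both chains is EMP-9.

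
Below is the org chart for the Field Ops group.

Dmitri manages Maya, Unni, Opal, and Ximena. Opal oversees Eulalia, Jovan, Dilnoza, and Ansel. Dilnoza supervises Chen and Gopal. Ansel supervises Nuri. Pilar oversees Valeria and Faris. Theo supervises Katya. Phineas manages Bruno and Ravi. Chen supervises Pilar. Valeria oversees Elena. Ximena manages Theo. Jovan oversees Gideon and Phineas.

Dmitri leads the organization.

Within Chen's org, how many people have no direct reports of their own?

2

The people in Chen's organization with no one reporting to them are Faris, Elena. That is 2.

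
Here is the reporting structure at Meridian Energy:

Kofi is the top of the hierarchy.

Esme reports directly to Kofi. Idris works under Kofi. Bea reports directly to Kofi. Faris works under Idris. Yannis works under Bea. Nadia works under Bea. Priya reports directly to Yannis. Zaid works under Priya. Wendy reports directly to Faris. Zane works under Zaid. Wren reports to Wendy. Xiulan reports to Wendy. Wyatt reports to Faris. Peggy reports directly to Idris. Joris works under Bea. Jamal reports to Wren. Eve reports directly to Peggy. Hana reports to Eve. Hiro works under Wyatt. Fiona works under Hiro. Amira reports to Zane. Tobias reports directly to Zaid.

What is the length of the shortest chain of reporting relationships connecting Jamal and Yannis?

7

Jamal is 5 levels below Kofi, and Yannis is 2 levels below Kofi (their lowest common manager). The shortest path runs up from Jamal to Kofi and back down to Yannis: 5 + 2 = 7 links.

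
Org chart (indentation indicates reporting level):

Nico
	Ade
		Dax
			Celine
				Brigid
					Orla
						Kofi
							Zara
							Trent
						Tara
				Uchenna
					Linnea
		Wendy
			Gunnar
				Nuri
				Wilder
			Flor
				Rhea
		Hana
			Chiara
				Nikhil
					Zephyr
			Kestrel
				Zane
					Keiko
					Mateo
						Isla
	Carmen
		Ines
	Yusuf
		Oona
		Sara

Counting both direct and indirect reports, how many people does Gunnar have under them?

Gunnar directly manages Nuri, Wilder. Nuri has no reports. Wilder has no reports. So Gunnar's organization is 2 direct reports plus everyone under them: 1 + 1 = 2.

2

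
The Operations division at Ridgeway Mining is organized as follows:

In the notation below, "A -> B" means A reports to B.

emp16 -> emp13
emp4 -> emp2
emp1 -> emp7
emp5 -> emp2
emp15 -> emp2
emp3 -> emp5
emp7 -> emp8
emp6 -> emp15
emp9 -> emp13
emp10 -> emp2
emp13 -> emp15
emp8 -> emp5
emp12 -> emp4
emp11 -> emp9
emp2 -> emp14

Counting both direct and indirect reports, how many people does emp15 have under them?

5

emp15 directly manages emp13, emp6. Under emp13: emp16, emp9, emp11 (3). emp6 has no reports. So emp15's organization is 2 direct reports plus everyone under them: 4 + 1 = 5.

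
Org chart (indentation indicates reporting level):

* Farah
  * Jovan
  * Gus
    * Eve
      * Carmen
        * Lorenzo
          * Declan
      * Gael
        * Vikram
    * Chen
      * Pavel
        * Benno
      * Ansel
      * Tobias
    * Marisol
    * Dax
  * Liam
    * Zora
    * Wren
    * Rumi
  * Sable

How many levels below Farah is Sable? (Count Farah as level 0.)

Chain from Sable up to Farah: Sable → Farah. That is 1 step up, so Sable is 1 level below Farah.

1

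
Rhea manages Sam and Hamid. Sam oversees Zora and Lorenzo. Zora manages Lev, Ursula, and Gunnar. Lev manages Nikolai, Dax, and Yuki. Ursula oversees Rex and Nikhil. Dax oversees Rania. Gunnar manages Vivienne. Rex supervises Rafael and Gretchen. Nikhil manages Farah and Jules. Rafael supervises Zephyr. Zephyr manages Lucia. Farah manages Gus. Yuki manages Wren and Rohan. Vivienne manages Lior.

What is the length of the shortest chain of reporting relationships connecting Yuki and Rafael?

5

Yuki is 2 levels below Zora, and Rafael is 3 levels below Zora (their lowest common manager). The shortest path runs up from Yuki to Zora and back down to Rafael: 2 + 3 = 5 links.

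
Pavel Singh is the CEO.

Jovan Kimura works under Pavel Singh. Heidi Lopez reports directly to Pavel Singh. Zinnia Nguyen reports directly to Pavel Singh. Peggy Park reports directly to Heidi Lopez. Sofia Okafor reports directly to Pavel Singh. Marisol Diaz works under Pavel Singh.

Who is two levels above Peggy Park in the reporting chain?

Peggy Park reports to Heidi Lopez, and Heidi Lopez reports to Pavel Singh. So Peggy Park's skip-level manager is Pavel Singh.

Pavel Singh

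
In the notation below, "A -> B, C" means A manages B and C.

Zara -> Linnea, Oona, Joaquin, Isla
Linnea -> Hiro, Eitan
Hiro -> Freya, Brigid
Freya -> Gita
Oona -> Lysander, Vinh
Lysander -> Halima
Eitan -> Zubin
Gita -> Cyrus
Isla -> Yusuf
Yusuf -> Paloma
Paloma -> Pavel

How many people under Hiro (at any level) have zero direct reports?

The people in Hiro's organization with no one reporting to them are Brigid, Cyrus. That is 2.

2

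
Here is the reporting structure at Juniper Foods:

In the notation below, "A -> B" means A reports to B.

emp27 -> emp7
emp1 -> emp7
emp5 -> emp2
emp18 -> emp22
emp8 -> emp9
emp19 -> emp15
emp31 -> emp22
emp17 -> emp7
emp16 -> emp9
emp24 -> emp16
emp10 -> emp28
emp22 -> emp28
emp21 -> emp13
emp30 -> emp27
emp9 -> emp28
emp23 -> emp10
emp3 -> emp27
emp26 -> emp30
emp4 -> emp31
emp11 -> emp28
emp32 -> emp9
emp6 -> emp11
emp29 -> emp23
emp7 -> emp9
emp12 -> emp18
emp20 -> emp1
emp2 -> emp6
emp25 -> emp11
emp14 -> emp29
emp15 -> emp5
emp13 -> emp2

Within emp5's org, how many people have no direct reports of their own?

1

The only person in emp5's organization with no one reporting to them is emp19. That is 1.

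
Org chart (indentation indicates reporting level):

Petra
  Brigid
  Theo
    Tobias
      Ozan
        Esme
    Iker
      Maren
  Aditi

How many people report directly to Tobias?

Tobias directly manages Ozan. That is 1 direct report.

1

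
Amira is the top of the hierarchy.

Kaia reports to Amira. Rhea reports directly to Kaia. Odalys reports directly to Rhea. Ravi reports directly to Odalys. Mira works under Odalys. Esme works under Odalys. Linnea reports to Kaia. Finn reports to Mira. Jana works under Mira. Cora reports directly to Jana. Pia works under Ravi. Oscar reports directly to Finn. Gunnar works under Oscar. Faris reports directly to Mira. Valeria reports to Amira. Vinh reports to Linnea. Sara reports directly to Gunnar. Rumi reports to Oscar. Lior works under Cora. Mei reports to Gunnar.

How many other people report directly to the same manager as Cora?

0

Cora reports to Jana, and Jana has no other direct reports. Cora has 0 peers.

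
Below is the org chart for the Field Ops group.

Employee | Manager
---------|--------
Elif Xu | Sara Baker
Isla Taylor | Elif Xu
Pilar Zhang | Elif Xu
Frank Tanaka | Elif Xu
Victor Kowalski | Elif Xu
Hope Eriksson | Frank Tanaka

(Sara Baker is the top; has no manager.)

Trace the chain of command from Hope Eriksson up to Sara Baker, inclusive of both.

Hope Eriksson reports to Frank Tanaka. Frank Tanaka reports to Elif Xu. Elif Xu reports to Sara Baker. Sara Baker is at the top.

Hope Eriksson -> Frank Tanaka -> Elif Xu -> Sara Baker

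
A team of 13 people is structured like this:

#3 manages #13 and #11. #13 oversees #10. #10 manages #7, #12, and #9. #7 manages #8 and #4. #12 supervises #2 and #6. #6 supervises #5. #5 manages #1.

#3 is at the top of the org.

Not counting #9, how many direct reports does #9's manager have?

#9 reports to #10. #10's other direct reports are #7, #12 — 2 peers.

2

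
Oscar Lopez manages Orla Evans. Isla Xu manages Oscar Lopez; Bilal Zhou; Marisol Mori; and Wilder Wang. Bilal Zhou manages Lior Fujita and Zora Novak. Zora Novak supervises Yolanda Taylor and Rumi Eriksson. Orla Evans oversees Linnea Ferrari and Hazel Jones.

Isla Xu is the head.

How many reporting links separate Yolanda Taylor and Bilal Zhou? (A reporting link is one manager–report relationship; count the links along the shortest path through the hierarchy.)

Yolanda Taylor is in Bilal Zhou's organization: the chain from Yolanda Taylor up to Bilal Zhou is Yolanda Taylor → Zora Novak → Bilal Zhou, which is 2 links.

2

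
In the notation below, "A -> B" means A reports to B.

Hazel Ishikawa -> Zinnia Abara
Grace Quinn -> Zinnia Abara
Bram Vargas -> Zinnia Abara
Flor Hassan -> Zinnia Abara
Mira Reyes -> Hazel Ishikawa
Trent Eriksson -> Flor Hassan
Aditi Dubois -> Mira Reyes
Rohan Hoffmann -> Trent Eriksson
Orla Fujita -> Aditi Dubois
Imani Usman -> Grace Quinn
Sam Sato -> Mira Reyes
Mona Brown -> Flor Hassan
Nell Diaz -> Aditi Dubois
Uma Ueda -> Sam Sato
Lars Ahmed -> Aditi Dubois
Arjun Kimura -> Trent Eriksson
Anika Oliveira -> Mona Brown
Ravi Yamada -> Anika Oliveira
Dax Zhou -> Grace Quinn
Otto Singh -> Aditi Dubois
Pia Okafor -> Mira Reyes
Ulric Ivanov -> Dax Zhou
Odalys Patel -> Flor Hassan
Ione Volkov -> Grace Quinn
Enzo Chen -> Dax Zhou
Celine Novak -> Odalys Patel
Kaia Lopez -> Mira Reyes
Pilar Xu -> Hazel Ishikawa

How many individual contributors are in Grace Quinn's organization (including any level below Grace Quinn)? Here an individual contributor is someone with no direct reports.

4

The people in Grace Quinn's organization with no one reporting to them are Ione Volkov, Enzo Chen, Ulric Ivanov, Imani Usman. That is 4.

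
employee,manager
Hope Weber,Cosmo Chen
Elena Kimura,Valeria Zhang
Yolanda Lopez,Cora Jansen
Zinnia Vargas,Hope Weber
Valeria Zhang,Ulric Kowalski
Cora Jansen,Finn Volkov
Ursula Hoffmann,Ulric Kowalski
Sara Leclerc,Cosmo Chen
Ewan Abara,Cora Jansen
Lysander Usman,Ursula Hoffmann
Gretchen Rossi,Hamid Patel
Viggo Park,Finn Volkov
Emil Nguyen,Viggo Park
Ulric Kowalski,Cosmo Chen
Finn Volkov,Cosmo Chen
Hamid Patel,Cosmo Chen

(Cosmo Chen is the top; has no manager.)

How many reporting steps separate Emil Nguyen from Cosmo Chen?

Chain from Emil Nguyen up to Cosmo Chen: Emil Nguyen → Viggo Park → Finn Volkov → Cosmo Chen. That is 3 steps up, so Emil Nguyen is 3 levels below Cosmo Chen.

3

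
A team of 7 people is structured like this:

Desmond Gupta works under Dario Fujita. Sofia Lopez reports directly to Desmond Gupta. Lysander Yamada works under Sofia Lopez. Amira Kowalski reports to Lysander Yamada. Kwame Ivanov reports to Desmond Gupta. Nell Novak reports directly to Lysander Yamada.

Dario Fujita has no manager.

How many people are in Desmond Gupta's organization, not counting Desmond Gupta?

5

Desmond Gupta directly manages Sofia Lopez, Kwame Ivanov. Under Sofia Lopez: Lysander Yamada, Nell Novak, Amira Kowalski (3). Kwame Ivanov has no reports. So Desmond Gupta's organization is 2 direct reports plus everyone under them: 4 + 1 = 5.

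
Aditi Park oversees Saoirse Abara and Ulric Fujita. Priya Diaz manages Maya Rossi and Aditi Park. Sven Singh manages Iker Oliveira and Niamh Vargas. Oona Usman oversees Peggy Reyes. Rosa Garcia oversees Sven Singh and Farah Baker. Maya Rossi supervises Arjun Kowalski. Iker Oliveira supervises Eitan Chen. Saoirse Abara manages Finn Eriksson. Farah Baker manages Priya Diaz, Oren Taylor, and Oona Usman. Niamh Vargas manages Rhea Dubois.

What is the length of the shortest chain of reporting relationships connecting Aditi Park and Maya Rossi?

2

Aditi Park is 1 level below Priya Diaz, and Maya Rossi is 1 level below Priya Diaz (their lowest common manager). The shortest path runs up from Aditi Park to Priya Diaz and back down to Maya Rossi: 1 + 1 = 2 links.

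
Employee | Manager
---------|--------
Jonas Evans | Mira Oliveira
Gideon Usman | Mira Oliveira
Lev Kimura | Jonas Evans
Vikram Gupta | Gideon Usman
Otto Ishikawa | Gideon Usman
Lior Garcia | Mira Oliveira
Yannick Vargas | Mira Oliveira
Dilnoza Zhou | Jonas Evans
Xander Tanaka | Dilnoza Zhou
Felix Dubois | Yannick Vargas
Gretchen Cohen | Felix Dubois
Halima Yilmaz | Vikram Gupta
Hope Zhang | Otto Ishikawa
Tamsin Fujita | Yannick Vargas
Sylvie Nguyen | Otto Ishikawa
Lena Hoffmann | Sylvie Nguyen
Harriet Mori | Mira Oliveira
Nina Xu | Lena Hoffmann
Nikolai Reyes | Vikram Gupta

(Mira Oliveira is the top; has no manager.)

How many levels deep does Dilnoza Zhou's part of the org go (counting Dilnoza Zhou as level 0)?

1

The longest chain under Dilnoza Zhou runs Dilnoza Zhou → Xander Tanaka, which is 1 level below Dilnoza Zhou.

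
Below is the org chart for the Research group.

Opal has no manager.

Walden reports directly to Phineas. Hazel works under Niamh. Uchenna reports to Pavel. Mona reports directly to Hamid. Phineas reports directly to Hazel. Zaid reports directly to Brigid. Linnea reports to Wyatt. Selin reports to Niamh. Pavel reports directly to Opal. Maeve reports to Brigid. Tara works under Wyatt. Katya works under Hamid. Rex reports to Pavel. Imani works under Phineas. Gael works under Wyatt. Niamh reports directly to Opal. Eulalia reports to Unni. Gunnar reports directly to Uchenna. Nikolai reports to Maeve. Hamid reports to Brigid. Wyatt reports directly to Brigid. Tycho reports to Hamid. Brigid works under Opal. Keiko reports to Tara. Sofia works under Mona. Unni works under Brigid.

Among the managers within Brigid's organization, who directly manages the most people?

Brigid

Direct-report counts within Brigid's organization: Brigid has 5; Maeve has 1; Unni has 1; Wyatt has 3; Tara has 1; Hamid has 3; Mona has 1. The largest is 5, held by Brigid.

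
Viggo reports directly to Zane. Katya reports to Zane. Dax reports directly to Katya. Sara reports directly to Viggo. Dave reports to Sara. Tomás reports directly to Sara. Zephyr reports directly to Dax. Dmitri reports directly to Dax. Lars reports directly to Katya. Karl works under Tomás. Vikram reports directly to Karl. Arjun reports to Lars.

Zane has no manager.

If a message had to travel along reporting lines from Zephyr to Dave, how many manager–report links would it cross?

Zephyr is 3 levels below Zane, and Dave is 3 levels below Zane (their lowest common manager). The shortest path runs up from Zephyr to Zane and back down to Dave: 3 + 3 = 6 links.

6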